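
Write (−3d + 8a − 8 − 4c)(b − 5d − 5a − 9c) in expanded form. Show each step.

−3bd + 15d^2 − 25ad + 47cd + 8ab − 40a^2 − 52ac − 8b + 40d + 40a + 72c − 4bc + 36c^2

(−3d + 8a − 8 − 4c)(b − 5d − 5a − 9c)
= −3bd + 15d^2 + 15ad + 27cd + 8ab − 40ad − 40a^2 − 72ac − 8b + 40d + 40a + 72c − 4bc + 20cd + 20ac + 36c^2    [distributive law]
= −3bd + 15d^2 − 25ad + 47cd + 8ab − 40a^2 − 52ac − 8b + 40d + 40a + 72c − 4bc + 36c^2    [combine like terms]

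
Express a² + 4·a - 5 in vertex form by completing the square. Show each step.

(a + 2)² - 9

a² + 4·a - 5
= a² + 4·a + 4 - 4 - 5    [add and subtract 4]
= (a + 2)² - 4 - 5    [perfect-square identity]
= (a + 2)² - 9    [combine constants]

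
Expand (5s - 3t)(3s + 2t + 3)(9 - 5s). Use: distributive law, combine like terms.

60s^2 - 75s^3 + 54st - 5s^2t + 135s - 54t^2 + 30st^2 - 81t

(5s - 3t)(3s + 2t + 3)(9 - 5s)
= (15s^2 + 10st + 15s - 9st - 6t^2 - 9t)(9 - 5s)    [distributive law]
= (15s^2 + st + 15s - 6t^2 - 9t)(9 - 5s)    [combine like terms]
= 135s^2 - 75s^3 + 9st - 5s^2t + 135s - 75s^2 - 54t^2 + 30st^2 - 81t + 45st    [distributive law]
= 60s^2 - 75s^3 + 54st - 5s^2t + 135s - 54t^2 + 30st^2 - 81t    [combine like terms]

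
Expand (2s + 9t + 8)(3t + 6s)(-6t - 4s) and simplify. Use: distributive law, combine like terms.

(2s + 9t + 8)(3t + 6s)(-6t - 4s)
= (6st + 12s^2 + 27t^2 + 54st + 24t + 48s)(-6t - 4s)    [distributive law]
= (60st + 12s^2 + 27t^2 + 24t + 48s)(-6t - 4s)    [combine like terms]
= -360st^2 - 240s^2t - 72s^2t - 48s^3 - 162t^3 - 108st^2 - 144t^2 - 96st - 288st - 192s^2    [distributive law]
= -468st^2 - 312s^2t - 48s^3 - 162t^3 - 144t^2 - 384st - 192s^2    [combine like terms]

-468st^2 - 312s^2t - 48s^3 - 162t^3 - 144t^2 - 384st - 192s^2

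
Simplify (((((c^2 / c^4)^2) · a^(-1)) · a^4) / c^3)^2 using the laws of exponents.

a^6c^(-14)

(((((c^2 / c^4)^2) · a^(-1)) · a^4) / c^3)^2
= (((((c^2 / c^4)^2) · a^(-1)) · a^4)^2) / ((c^3)^2)    [power of a quotient]
= (((((c^2 / c^4)^2) · a^(-1))^2) · ((a^4)^2)) / ((c^3)^2)    [power of a product]
= (((((c^2 / c^4)^2)^2) · ((a^(-1))^2)) · ((a^4)^2)) / ((c^3)^2)    [power of a product]
= ((((c^2 / c^4)^4) · ((a^(-1))^2)) · ((a^4)^2)) / ((c^3)^2)    [power of a power]
= (((((c^2)^4) / ((c^4)^4)) · ((a^(-1))^2)) · ((a^4)^2)) / ((c^3)^2)    [power of a quotient]
= (((c^8 / ((c^4)^4)) · ((a^(-1))^2)) · ((a^4)^2)) / ((c^3)^2)    [power of a power]
= (((c^8 / c^16) · ((a^(-1))^2)) · ((a^4)^2)) / ((c^3)^2)    [power of a power]
= ((c^(-8) · ((a^(-1))^2)) · ((a^4)^2)) / ((c^3)^2)    [quotient of powers]
= ((c^(-8) · a^(-2)) · ((a^4)^2)) / ((c^3)^2)    [power of a power]
= ((c^(-8) · a^(-2)) · a^8) / ((c^3)^2)    [power of a power]
= ((c^(-8) · a^(-2)) · a^8) / c^6    [power of a power]
= a^6c^(-14)    [quotient of powers; product of powers]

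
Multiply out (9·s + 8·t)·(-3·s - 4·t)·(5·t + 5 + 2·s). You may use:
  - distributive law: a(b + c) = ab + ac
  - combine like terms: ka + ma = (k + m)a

-255·s^2·t - 135·s^2 - 54·s^3 - 364·s·t^2 - 300·s·t - 160·t^3 - 160·t^2

(9·s + 8·t)·(-3·s - 4·t)·(5·t + 5 + 2·s)
= (-27·s^2 - 36·s·t - 24·s·t - 32·t^2)·(5·t + 5 + 2·s)    [distributive law]
= (-27·s^2 - 60·s·t - 32·t^2)·(5·t + 5 + 2·s)    [combine like terms]
= -135·s^2·t - 135·s^2 - 54·s^3 - 300·s·t^2 - 300·s·t - 120·s^2·t - 160·t^3 - 160·t^2 - 64·s·t^2    [distributive law]
= -255·s^2·t - 135·s^2 - 54·s^3 - 364·s·t^2 - 300·s·t - 160·t^3 - 160·t^2    [combine like terms]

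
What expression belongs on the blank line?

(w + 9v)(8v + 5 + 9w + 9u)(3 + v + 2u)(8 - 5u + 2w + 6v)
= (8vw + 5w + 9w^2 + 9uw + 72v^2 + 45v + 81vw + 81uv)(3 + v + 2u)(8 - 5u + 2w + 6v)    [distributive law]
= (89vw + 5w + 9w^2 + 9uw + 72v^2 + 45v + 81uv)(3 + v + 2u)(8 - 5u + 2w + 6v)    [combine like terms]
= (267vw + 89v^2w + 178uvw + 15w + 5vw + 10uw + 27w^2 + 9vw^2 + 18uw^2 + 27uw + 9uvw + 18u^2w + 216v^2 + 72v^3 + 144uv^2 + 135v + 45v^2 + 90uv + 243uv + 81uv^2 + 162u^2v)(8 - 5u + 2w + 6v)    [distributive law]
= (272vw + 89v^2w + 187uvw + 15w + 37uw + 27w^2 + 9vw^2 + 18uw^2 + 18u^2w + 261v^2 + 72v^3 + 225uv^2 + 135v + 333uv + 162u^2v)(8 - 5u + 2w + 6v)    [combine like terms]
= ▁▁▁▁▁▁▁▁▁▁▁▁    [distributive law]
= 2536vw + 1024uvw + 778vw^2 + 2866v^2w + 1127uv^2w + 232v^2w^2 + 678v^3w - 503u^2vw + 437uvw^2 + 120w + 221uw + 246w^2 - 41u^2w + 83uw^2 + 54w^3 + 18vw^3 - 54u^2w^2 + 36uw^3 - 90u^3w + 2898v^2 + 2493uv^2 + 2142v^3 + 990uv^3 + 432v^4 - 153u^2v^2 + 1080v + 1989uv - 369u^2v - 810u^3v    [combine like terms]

By distributive law:

2176vw - 1360uvw + 544vw^2 + 1632v^2w + 712v^2w - 445uv^2w + 178v^2w^2 + 534v^3w + 1496uvw - 935u^2vw + 374uvw^2 + 1122uv^2w + 120w - 75uw + 30w^2 + 90vw + 296uw - 185u^2w + 74uw^2 + 222uvw + 216w^2 - 135uw^2 + 54w^3 + 162vw^2 + 72vw^2 - 45uvw^2 + 18vw^3 + 54v^2w^2 + 144uw^2 - 90u^2w^2 + 36uw^3 + 108uvw^2 + 144u^2w - 90u^3w + 36u^2w^2 + 108u^2vw + 2088v^2 - 1305uv^2 + 522v^2w + 1566v^3 + 576v^3 - 360uv^3 + 144v^3w + 432v^4 + 1800uv^2 - 1125u^2v^2 + 450uv^2w + 1350uv^3 + 1080v - 675uv + 270vw + 810v^2 + 2664uv - 1665u^2v + 666uvw + 1998uv^2 + 1296u^2v - 810u^3v + 324u^2vw + 972u^2v^2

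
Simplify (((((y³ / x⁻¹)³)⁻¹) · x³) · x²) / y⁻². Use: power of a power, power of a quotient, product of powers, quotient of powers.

(((((y³ / x⁻¹)³)⁻¹) · x³) · x²) / y⁻²
= ((((y³ / x⁻¹)⁻³) · x³) · x²) / y⁻²    [power of a power]
= (((((y³)⁻³) / ((x⁻¹)⁻³)) · x³) · x²) / y⁻²    [power of a quotient]
= (((y⁻⁹ / ((x⁻¹)⁻³)) · x³) · x²) / y⁻²    [power of a power]
= (((y⁻⁹ / x³) · x³) · x²) / y⁻²    [power of a power]
= x²·y⁻⁷    [quotient of powers; product of powers]

x²·y⁻⁷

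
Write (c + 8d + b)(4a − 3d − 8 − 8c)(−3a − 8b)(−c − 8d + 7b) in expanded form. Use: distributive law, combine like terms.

(c + 8d + b)(4a − 3d − 8 − 8c)(−3a − 8b)(−c − 8d + 7b)
= (4ac − 3cd − 8c − 8c^2 + 32ad − 24d^2 − 64d − 64cd + 4ab − 3bd − 8b − 8bc)(−3a − 8b)(−c − 8d + 7b)    [distributive law]
= (4ac − 67cd − 8c − 8c^2 + 32ad − 24d^2 − 64d + 4ab − 3bd − 8b − 8bc)(−3a − 8b)(−c − 8d + 7b)    [combine like terms]
= (−12a^2c − 32abc + 201acd + 536bcd + 24ac + 64bc + 24ac^2 + 64bc^2 − 96a^2d − 256abd + 72ad^2 + 192bd^2 + 192ad + 512bd − 12a^2b − 32ab^2 + 9abd + 24b^2d + 24ab + 64b^2 + 24abc + 64b^2c)(−c − 8d + 7b)    [distributive law]
= (−12a^2c − 8abc + 201acd + 536bcd + 24ac + 64bc + 24ac^2 + 64bc^2 − 96a^2d − 247abd + 72ad^2 + 192bd^2 + 192ad + 512bd − 12a^2b − 32ab^2 + 24b^2d + 24ab + 64b^2 + 64b^2c)(−c − 8d + 7b)    [combine like terms]
= 12a^2c^2 + 96a^2cd − 84a^2bc + 8abc^2 + 64abcd − 56ab^2c − 201ac^2d − 1608acd^2 + 1407abcd − 536bc^2d − 4288bcd^2 + 3752b^2cd − 24ac^2 − 192acd + 168abc − 64bc^2 − 512bcd + 448b^2c − 24ac^3 − 192ac^2d + 168abc^2 − 64bc^3 − 512bc^2d + 448b^2c^2 + 96a^2cd + 768a^2d^2 − 672a^2bd + 247abcd + 1976abd^2 − 1729ab^2d − 72acd^2 − 576ad^3 + 504abd^2 − 192bcd^2 − 1536bd^3 + 1344b^2d^2 − 192acd − 1536ad^2 + 1344abd − 512bcd − 4096bd^2 + 3584b^2d + 12a^2bc + 96a^2bd − 84a^2b^2 + 32ab^2c + 256ab^2d − 224ab^3 − 24b^2cd − 192b^2d^2 + 168b^3d − 24abc − 192abd + 168ab^2 − 64b^2c − 512b^2d + 448b^3 − 64b^2c^2 − 512b^2cd + 448b^3c    [distributive law]
= 12a^2c^2 + 192a^2cd − 72a^2bc + 176abc^2 + 1718abcd − 24ab^2c − 393ac^2d − 1680acd^2 − 1048bc^2d − 4480bcd^2 + 3216b^2cd − 24ac^2 − 384acd + 144abc − 64bc^2 − 1024bcd + 384b^2c − 24ac^3 − 64bc^3 + 384b^2c^2 + 768a^2d^2 − 576a^2bd + 2480abd^2 − 1473ab^2d − 576ad^3 − 1536bd^3 + 1152b^2d^2 − 1536ad^2 + 1152abd − 4096bd^2 + 3072b^2d − 84a^2b^2 − 224ab^3 + 168b^3d + 168ab^2 + 448b^3 + 448b^3c    [combine like terms]

12a^2c^2 + 192a^2cd − 72a^2bc + 176abc^2 + 1718abcd − 24ab^2c − 393ac^2d − 1680acd^2 − 1048bc^2d − 4480bcd^2 + 3216b^2cd − 24ac^2 − 384acd + 144abc − 64bc^2 − 1024bcd + 384b^2c − 24ac^3 − 64bc^3 + 384b^2c^2 + 768a^2d^2 − 576a^2bd + 2480abd^2 − 1473ab^2d − 576ad^3 − 1536bd^3 + 1152b^2d^2 − 1536ad^2 + 1152abd − 4096bd^2 + 3072b^2d − 84a^2b^2 − 224ab^3 + 168b^3d + 168ab^2 + 448b^3 + 448b^3c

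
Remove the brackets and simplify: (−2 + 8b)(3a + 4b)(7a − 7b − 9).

−42a^2 − 230ab + 54a − 232b^2 + 72b + 168a^2b + 56ab^2 − 224b^3

(−2 + 8b)(3a + 4b)(7a − 7b − 9)
= (−6a − 8b + 24ab + 32b^2)(7a − 7b − 9)    [distributive law]
= −42a^2 + 42ab + 54a − 56ab + 56b^2 + 72b + 168a^2b − 168ab^2 − 216ab + 224ab^2 − 224b^3 − 288b^2    [distributive law]
= −42a^2 − 230ab + 54a − 232b^2 + 72b + 168a^2b + 56ab^2 − 224b^3    [combine like terms]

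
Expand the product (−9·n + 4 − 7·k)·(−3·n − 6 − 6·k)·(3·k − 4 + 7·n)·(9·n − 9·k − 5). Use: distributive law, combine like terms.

(−9·n + 4 − 7·k)·(−3·n − 6 − 6·k)·(3·k − 4 + 7·n)·(9·n − 9·k − 5)
= (27·n² + 54·n + 54·k·n − 12·n − 24 − 24·k + 21·k·n + 42·k + 42·k²)·(3·k − 4 + 7·n)·(9·n − 9·k − 5)    [distributive law]
= (27·n² + 42·n + 75·k·n − 24 + 18·k + 42·k²)·(3·k − 4 + 7·n)·(9·n − 9·k − 5)    [combine like terms]
= (81·k·n² − 108·n² + 189·n³ + 126·k·n − 168·n + 294·n² + 225·k²·n − 300·k·n + 525·k·n² − 72·k + 96 − 168·n + 54·k² − 72·k + 126·k·n + 126·k³ − 168·k² + 294·k²·n)·(9·n − 9·k − 5)    [distributive law]
= (606·k·n² + 186·n² + 189·n³ − 48·k·n − 336·n + 519·k²·n − 144·k + 96 − 114·k² + 126·k³)·(9·n − 9·k − 5)    [combine like terms]
= 5454·k·n³ − 5454·k²·n² − 3030·k·n² + 1674·n³ − 1674·k·n² − 930·n² + 1701·n⁴ − 1701·k·n³ − 945·n³ − 432·k·n² + 432·k²·n + 240·k·n − 3024·n² + 3024·k·n + 1680·n + 4671·k²·n² − 4671·k³·n − 2595·k²·n − 1296·k·n + 1296·k² + 720·k + 864·n − 864·k − 480 − 1026·k²·n + 1026·k³ + 570·k² + 1134·k³·n − 1134·k⁴ − 630·k³    [distributive law]
= 3753·k·n³ − 783·k²·n² − 5136·k·n² + 729·n³ − 3954·n² + 1701·n⁴ − 3189·k²·n + 1968·k·n + 2544·n − 3537·k³·n + 1866·k² − 144·k − 480 + 396·k³ − 1134·k⁴    [combine like terms]

3753·k·n³ − 783·k²·n² − 5136·k·n² + 729·n³ − 3954·n² + 1701·n⁴ − 3189·k²·n + 1968·k·n + 2544·n − 3537·k³·n + 1866·k² − 144·k − 480 + 396·k³ − 1134·k⁴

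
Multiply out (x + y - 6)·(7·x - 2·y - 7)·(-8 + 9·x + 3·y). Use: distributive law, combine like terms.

-497·x² + 63·x³ + 66·x²·y - 142·x·y - 3·x·y² + 770·x + 31·y² - 6·y³ + 86·y - 336

(x + y - 6)·(7·x - 2·y - 7)·(-8 + 9·x + 3·y)
= (7·x² - 2·x·y - 7·x + 7·x·y - 2·y² - 7·y - 42·x + 12·y + 42)·(-8 + 9·x + 3·y)    [distributive law]
= (7·x² + 5·x·y - 49·x - 2·y² + 5·y + 42)·(-8 + 9·x + 3·y)    [combine like terms]
= -56·x² + 63·x³ + 21·x²·y - 40·x·y + 45·x²·y + 15·x·y² + 392·x - 441·x² - 147·x·y + 16·y² - 18·x·y² - 6·y³ - 40·y + 45·x·y + 15·y² - 336 + 378·x + 126·y    [distributive law]
= -497·x² + 63·x³ + 66·x²·y - 142·x·y - 3·x·y² + 770·x + 31·y² - 6·y³ + 86·y - 336    [combine like terms]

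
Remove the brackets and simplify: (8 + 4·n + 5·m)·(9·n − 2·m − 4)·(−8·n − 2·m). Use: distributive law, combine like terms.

(8 + 4·n + 5·m)·(9·n − 2·m − 4)·(−8·n − 2·m)
= (72·n − 16·m − 32 + 36·n² − 8·m·n − 16·n + 45·m·n − 10·m² − 20·m)·(−8·n − 2·m)    [distributive law]
= (56·n − 36·m − 32 + 36·n² + 37·m·n − 10·m²)·(−8·n − 2·m)    [combine like terms]
= −448·n² − 112·m·n + 288·m·n + 72·m² + 256·n + 64·m − 288·n³ − 72·m·n² − 296·m·n² − 74·m²·n + 80·m²·n + 20·m³    [distributive law]
= −448·n² + 176·m·n + 72·m² + 256·n + 64·m − 288·n³ − 368·m·n² + 6·m²·n + 20·m³    [combine like terms]

−448·n² + 176·m·n + 72·m² + 256·n + 64·m − 288·n³ − 368·m·n² + 6·m²·n + 20·m³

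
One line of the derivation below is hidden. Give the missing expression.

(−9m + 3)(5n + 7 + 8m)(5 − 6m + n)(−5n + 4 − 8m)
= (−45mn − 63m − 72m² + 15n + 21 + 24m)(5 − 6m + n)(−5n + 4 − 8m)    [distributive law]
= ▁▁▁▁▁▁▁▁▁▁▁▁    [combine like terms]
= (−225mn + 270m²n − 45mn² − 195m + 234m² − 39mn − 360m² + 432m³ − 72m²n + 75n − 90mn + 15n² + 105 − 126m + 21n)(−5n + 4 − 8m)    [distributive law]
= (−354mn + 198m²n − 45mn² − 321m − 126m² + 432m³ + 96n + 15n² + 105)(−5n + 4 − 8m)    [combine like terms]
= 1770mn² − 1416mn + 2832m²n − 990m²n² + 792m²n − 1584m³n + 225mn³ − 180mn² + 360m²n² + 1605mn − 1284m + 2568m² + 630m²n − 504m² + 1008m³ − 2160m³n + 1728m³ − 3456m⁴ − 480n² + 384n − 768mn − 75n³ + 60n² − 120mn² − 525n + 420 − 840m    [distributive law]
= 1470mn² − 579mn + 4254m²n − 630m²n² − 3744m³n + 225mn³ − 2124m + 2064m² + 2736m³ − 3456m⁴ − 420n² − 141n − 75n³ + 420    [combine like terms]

By combine like terms:

(−45mn − 39m − 72m² + 15n + 21)(5 − 6m + n)(−5n + 4 − 8m)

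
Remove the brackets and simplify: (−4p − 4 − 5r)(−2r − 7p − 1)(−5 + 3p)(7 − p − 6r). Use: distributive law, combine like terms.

(−4p − 4 − 5r)(−2r − 7p − 1)(−5 + 3p)(7 − p − 6r)
= (8pr + 28p^2 + 4p + 8r + 28p + 4 + 10r^2 + 35pr + 5r)(−5 + 3p)(7 − p − 6r)    [distributive law]
= (43pr + 28p^2 + 32p + 13r + 4 + 10r^2)(−5 + 3p)(7 − p − 6r)    [combine like terms]
= (−215pr + 129p^2r − 140p^2 + 84p^3 − 160p + 96p^2 − 65r + 39pr − 20 + 12p − 50r^2 + 30pr^2)(7 − p − 6r)    [distributive law]
= (−176pr + 129p^2r − 44p^2 + 84p^3 − 148p − 65r − 20 − 50r^2 + 30pr^2)(7 − p − 6r)    [combine like terms]
= −1232pr + 176p^2r + 1056pr^2 + 903p^2r − 129p^3r − 774p^2r^2 − 308p^2 + 44p^3 + 264p^2r + 588p^3 − 84p^4 − 504p^3r − 1036p + 148p^2 + 888pr − 455r + 65pr + 390r^2 − 140 + 20p + 120r − 350r^2 + 50pr^2 + 300r^3 + 210pr^2 − 30p^2r^2 − 180pr^3    [distributive law]
= −279pr + 1343p^2r + 1316pr^2 − 633p^3r − 804p^2r^2 − 160p^2 + 632p^3 − 84p^4 − 1016p − 335r + 40r^2 − 140 + 300r^3 − 180pr^3    [combine like terms]

−279pr + 1343p^2r + 1316pr^2 − 633p^3r − 804p^2r^2 − 160p^2 + 632p^3 − 84p^4 − 1016p − 335r + 40r^2 − 140 + 300r^3 − 180pr^3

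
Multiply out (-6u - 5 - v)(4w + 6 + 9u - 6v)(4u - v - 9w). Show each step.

390u^2w - 235uvw + 216uw^2 - 324u^2 + 177uv + 649uw - 216u^3 + 162u^2v - 3uv^2 - 196vw + 180w^2 - 120u + 30v + 270w - 24v^2 - 50v^2w + 36vw^2 - 6v^3

(-6u - 5 - v)(4w + 6 + 9u - 6v)(4u - v - 9w)
= (-24uw - 36u - 54u^2 + 36uv - 20w - 30 - 45u + 30v - 4vw - 6v - 9uv + 6v^2)(4u - v - 9w)    [distributive law]
= (-24uw - 81u - 54u^2 + 27uv - 20w - 30 + 24v - 4vw + 6v^2)(4u - v - 9w)    [combine like terms]
= -96u^2w + 24uvw + 216uw^2 - 324u^2 + 81uv + 729uw - 216u^3 + 54u^2v + 486u^2w + 108u^2v - 27uv^2 - 243uvw - 80uw + 20vw + 180w^2 - 120u + 30v + 270w + 96uv - 24v^2 - 216vw - 16uvw + 4v^2w + 36vw^2 + 24uv^2 - 6v^3 - 54v^2w    [distributive law]
= 390u^2w - 235uvw + 216uw^2 - 324u^2 + 177uv + 649uw - 216u^3 + 162u^2v - 3uv^2 - 196vw + 180w^2 - 120u + 30v + 270w - 24v^2 - 50v^2w + 36vw^2 - 6v^3    [combine like terms]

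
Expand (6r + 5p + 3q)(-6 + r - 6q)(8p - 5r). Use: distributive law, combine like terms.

-138pr + 180r^2 + 23pr^2 - 30r^3 - 114pqr + 165qr^2 - 240p^2 + 40p^2r - 240p^2q - 144pq + 90qr - 144pq^2 + 90q^2r

(6r + 5p + 3q)(-6 + r - 6q)(8p - 5r)
= (-36r + 6r^2 - 36qr - 30p + 5pr - 30pq - 18q + 3qr - 18q^2)(8p - 5r)    [distributive law]
= (-36r + 6r^2 - 33qr - 30p + 5pr - 30pq - 18q - 18q^2)(8p - 5r)    [combine like terms]
= -288pr + 180r^2 + 48pr^2 - 30r^3 - 264pqr + 165qr^2 - 240p^2 + 150pr + 40p^2r - 25pr^2 - 240p^2q + 150pqr - 144pq + 90qr - 144pq^2 + 90q^2r    [distributive law]
= -138pr + 180r^2 + 23pr^2 - 30r^3 - 114pqr + 165qr^2 - 240p^2 + 40p^2r - 240p^2q - 144pq + 90qr - 144pq^2 + 90q^2r    [combine like terms]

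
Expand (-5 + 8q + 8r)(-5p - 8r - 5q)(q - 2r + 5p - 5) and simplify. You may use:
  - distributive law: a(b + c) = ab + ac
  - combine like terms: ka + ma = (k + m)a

350pq + 350pr + 125p² - 125p + 510qr + 240r² - 200r + 225q² - 125q - 240pq² - 480pqr - 200p²q - 24q²r + 144qr² - 40q³ - 240pr² - 200p²r + 128r³

(-5 + 8q + 8r)(-5p - 8r - 5q)(q - 2r + 5p - 5)
= (25p + 40r + 25q - 40pq - 64qr - 40q² - 40pr - 64r² - 40qr)(q - 2r + 5p - 5)    [distributive law]
= (25p + 40r + 25q - 40pq - 104qr - 40q² - 40pr - 64r²)(q - 2r + 5p - 5)    [combine like terms]
= 25pq - 50pr + 125p² - 125p + 40qr - 80r² + 200pr - 200r + 25q² - 50qr + 125pq - 125q - 40pq² + 80pqr - 200p²q + 200pq - 104q²r + 208qr² - 520pqr + 520qr - 40q³ + 80q²r - 200pq² + 200q² - 40pqr + 80pr² - 200p²r + 200pr - 64qr² + 128r³ - 320pr² + 320r²    [distributive law]
= 350pq + 350pr + 125p² - 125p + 510qr + 240r² - 200r + 225q² - 125q - 240pq² - 480pqr - 200p²q - 24q²r + 144qr² - 40q³ - 240pr² - 200p²r + 128r³    [combine like terms]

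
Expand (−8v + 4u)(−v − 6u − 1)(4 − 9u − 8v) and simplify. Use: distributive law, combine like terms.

−32v^2 − 424uv^2 − 64v^3 + 136uv − 204u^2v + 32v − 60u^2 + 216u^3 − 16u

(−8v + 4u)(−v − 6u − 1)(4 − 9u − 8v)
= (8v^2 + 48uv + 8v − 4uv − 24u^2 − 4u)(4 − 9u − 8v)    [distributive law]
= (8v^2 + 44uv + 8v − 24u^2 − 4u)(4 − 9u − 8v)    [combine like terms]
= 32v^2 − 72uv^2 − 64v^3 + 176uv − 396u^2v − 352uv^2 + 32v − 72uv − 64v^2 − 96u^2 + 216u^3 + 192u^2v − 16u + 36u^2 + 32uv    [distributive law]
= −32v^2 − 424uv^2 − 64v^3 + 136uv − 204u^2v + 32v − 60u^2 + 216u^3 − 16u    [combine like terms]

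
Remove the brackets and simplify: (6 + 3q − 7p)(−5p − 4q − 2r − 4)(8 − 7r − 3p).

56p + 162pr + 286p^2 − 288q + 204qr + 212pq + 72r + 84r^2 − 192 − 73pqr − 39p^2q − 96q^2 + 84q^2r + 36pq^2 + 42qr^2 − 287p^2r − 105p^3 − 98pr^2

(6 + 3q − 7p)(−5p − 4q − 2r − 4)(8 − 7r − 3p)
= (−30p − 24q − 12r − 24 − 15pq − 12q^2 − 6qr − 12q + 35p^2 + 28pq + 14pr + 28p)(8 − 7r − 3p)    [distributive law]
= (−2p − 36q − 12r − 24 + 13pq − 12q^2 − 6qr + 35p^2 + 14pr)(8 − 7r − 3p)    [combine like terms]
= −16p + 14pr + 6p^2 − 288q + 252qr + 108pq − 96r + 84r^2 + 36pr − 192 + 168r + 72p + 104pq − 91pqr − 39p^2q − 96q^2 + 84q^2r + 36pq^2 − 48qr + 42qr^2 + 18pqr + 280p^2 − 245p^2r − 105p^3 + 112pr − 98pr^2 − 42p^2r    [distributive law]
= 56p + 162pr + 286p^2 − 288q + 204qr + 212pq + 72r + 84r^2 − 192 − 73pqr − 39p^2q − 96q^2 + 84q^2r + 36pq^2 + 42qr^2 − 287p^2r − 105p^3 − 98pr^2    [combine like terms]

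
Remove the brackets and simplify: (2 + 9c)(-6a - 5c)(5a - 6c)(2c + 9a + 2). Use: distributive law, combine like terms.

-462a²c - 540a³ - 120a² + 782ac² + 44ac + 660c³ + 120c² + 351a²c² - 2430a³c + 2628ac³ + 540c⁴

(2 + 9c)(-6a - 5c)(5a - 6c)(2c + 9a + 2)
= (-12a - 10c - 54ac - 45c²)(5a - 6c)(2c + 9a + 2)    [distributive law]
= (-60a² + 72ac - 50ac + 60c² - 270a²c + 324ac² - 225ac² + 270c³)(2c + 9a + 2)    [distributive law]
= (-60a² + 22ac + 60c² - 270a²c + 99ac² + 270c³)(2c + 9a + 2)    [combine like terms]
= -120a²c - 540a³ - 120a² + 44ac² + 198a²c + 44ac + 120c³ + 540ac² + 120c² - 540a²c² - 2430a³c - 540a²c + 198ac³ + 891a²c² + 198ac² + 540c⁴ + 2430ac³ + 540c³    [distributive law]
= -462a²c - 540a³ - 120a² + 782ac² + 44ac + 660c³ + 120c² + 351a²c² - 2430a³c + 2628ac³ + 540c⁴    [combine like terms]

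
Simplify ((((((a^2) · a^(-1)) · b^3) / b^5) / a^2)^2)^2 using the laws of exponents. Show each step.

a^(-4)·b^(-8)

((((((a^2) · a^(-1)) · b^3) / b^5) / a^2)^2)^2
= (((((a^2) · a^(-1)) · b^3) / b^5) / a^2)^4    [power of a power]
= (((((a^2) · a^(-1)) · b^3) / b^5)^4) / ((a^2)^4)    [power of a quotient]
= (((((a^2) · a^(-1)) · b^3)^4) / ((b^5)^4)) / ((a^2)^4)    [power of a quotient]
= (((((a^2) · a^(-1))^4) · ((b^3)^4)) / ((b^5)^4)) / ((a^2)^4)    [power of a product]
= (((((a^2)^4) · ((a^(-1))^4)) · ((b^3)^4)) / ((b^5)^4)) / ((a^2)^4)    [power of a product]
= ((((a^8) · ((a^(-1))^4)) · ((b^3)^4)) / ((b^5)^4)) / ((a^2)^4)    [power of a power]
= (((a^8 · a^(-4)) · ((b^3)^4)) / ((b^5)^4)) / ((a^2)^4)    [power of a power]
= ((a^4 · ((b^3)^4)) / ((b^5)^4)) / ((a^2)^4)    [product of powers]
= ((a^4 · b^12) / ((b^5)^4)) / ((a^2)^4)    [power of a power]
= ((a^4 · b^12) / b^20) / ((a^2)^4)    [power of a power]
= ((a^4 · b^12) / b^20) / a^8    [power of a power]
= a^(-4)·b^(-8)    [quotient of powers]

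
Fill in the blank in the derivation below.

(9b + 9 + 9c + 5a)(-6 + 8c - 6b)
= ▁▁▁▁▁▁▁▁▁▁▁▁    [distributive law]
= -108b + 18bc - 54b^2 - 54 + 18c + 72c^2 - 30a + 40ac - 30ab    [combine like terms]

Applying distributive law to the line above:

-54b + 72bc - 54b^2 - 54 + 72c - 54b - 54c + 72c^2 - 54bc - 30a + 40ac - 30ab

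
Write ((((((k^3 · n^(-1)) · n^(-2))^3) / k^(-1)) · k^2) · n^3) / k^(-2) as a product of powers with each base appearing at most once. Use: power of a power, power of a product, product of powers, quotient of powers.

((((((k^3 · n^(-1)) · n^(-2))^3) / k^(-1)) · k^2) · n^3) / k^(-2)
= ((((((k^3 · n^(-1))^3) · ((n^(-2))^3)) / k^(-1)) · k^2) · n^3) / k^(-2)    [power of a product]
= (((((((k^3)^3) · ((n^(-1))^3)) · ((n^(-2))^3)) / k^(-1)) · k^2) · n^3) / k^(-2)    [power of a product]
= (((((k^9 · ((n^(-1))^3)) · ((n^(-2))^3)) / k^(-1)) · k^2) · n^3) / k^(-2)    [power of a power]
= (((((k^9 · n^(-3)) · ((n^(-2))^3)) / k^(-1)) · k^2) · n^3) / k^(-2)    [power of a power]
= (((((k^9 · n^(-3)) · n^(-6)) / k^(-1)) · k^2) · n^3) / k^(-2)    [power of a power]
= k^14n^(-6)    [quotient of powers; product of powers]

k^14n^(-6)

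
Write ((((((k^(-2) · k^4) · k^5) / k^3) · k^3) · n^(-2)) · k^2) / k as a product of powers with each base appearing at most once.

k^8n^(-2)

((((((k^(-2) · k^4) · k^5) / k^3) · k^3) · n^(-2)) · k^2) / k
= (((((k^2 · k^5) / k^3) · k^3) · n^(-2)) · k^2) / k    [product of powers]
= ((((k^7 / k^3) · k^3) · n^(-2)) · k^2) / k    [product of powers]
= (((k^4 · k^3) · n^(-2)) · k^2) / k    [quotient of powers]
= ((k^7 · n^(-2)) · k^2) / k    [product of powers]
= k^8n^(-2)    [quotient of powers; product of powers]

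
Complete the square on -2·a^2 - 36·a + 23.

-2(a + 9)^2 + 185

-2·a^2 - 36·a + 23
= -2(a^2 + 18·a) + 23    [factor out -2 from the a-terms]
= -2(a^2 + 18·a + 81 - 81) + 23    [add and subtract 81 inside the bracket]
= -2(a + 9)^2 + 162 + 23    [perfect-square identity]
= -2(a + 9)^2 + 185    [combine constants]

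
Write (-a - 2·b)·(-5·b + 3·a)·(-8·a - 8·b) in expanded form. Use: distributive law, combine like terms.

32·a^2·b - 72·a·b^2 + 24·a^3 - 80·b^3

(-a - 2·b)·(-5·b + 3·a)·(-8·a - 8·b)
= (5·a·b - 3·a^2 + 10·b^2 - 6·a·b)·(-8·a - 8·b)    [distributive law]
= (-a·b - 3·a^2 + 10·b^2)·(-8·a - 8·b)    [combine like terms]
= 8·a^2·b + 8·a·b^2 + 24·a^3 + 24·a^2·b - 80·a·b^2 - 80·b^3    [distributive law]
= 32·a^2·b - 72·a·b^2 + 24·a^3 - 80·b^3    [combine like terms]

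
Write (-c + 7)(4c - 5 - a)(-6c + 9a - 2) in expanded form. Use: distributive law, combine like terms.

24c^3 - 42ac^2 - 190c^2 + 337ac + 144c + 9a^2c - 301a + 70 - 63a^2

(-c + 7)(4c - 5 - a)(-6c + 9a - 2)
= (-4c^2 + 5c + ac + 28c - 35 - 7a)(-6c + 9a - 2)    [distributive law]
= (-4c^2 + 33c + ac - 35 - 7a)(-6c + 9a - 2)    [combine like terms]
= 24c^3 - 36ac^2 + 8c^2 - 198c^2 + 297ac - 66c - 6ac^2 + 9a^2c - 2ac + 210c - 315a + 70 + 42ac - 63a^2 + 14a    [distributive law]
= 24c^3 - 42ac^2 - 190c^2 + 337ac + 144c + 9a^2c - 301a + 70 - 63a^2    [combine like terms]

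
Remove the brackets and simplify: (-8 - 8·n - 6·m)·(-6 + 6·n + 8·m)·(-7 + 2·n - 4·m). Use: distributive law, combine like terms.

-336 + 96·n + 4·m + 644·m·n + 448·m^2 + 336·n^2 - 96·n^3 - 8·m·n^2 + 304·m^2·n + 192·m^3

(-8 - 8·n - 6·m)·(-6 + 6·n + 8·m)·(-7 + 2·n - 4·m)
= (48 - 48·n - 64·m + 48·n - 48·n^2 - 64·m·n + 36·m - 36·m·n - 48·m^2)·(-7 + 2·n - 4·m)    [distributive law]
= (48 - 28·m - 48·n^2 - 100·m·n - 48·m^2)·(-7 + 2·n - 4·m)    [combine like terms]
= -336 + 96·n - 192·m + 196·m - 56·m·n + 112·m^2 + 336·n^2 - 96·n^3 + 192·m·n^2 + 700·m·n - 200·m·n^2 + 400·m^2·n + 336·m^2 - 96·m^2·n + 192·m^3    [distributive law]
= -336 + 96·n + 4·m + 644·m·n + 448·m^2 + 336·n^2 - 96·n^3 - 8·m·n^2 + 304·m^2·n + 192·m^3    [combine like terms]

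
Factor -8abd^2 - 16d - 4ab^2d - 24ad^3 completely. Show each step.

4d(-2abd - 4 - ab^2 - 6ad^2)

-8abd^2 - 16d - 4ab^2d - 24ad^3
= 4(-2abd^2 - 4d - ab^2d - 6ad^3)    [factor out 4]
= 4d(-2abd - 4 - ab^2 - 6ad^2)    [factor out d]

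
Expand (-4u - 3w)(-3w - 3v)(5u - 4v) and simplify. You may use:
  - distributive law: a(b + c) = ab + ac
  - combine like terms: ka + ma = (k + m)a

60u^2w - 3uvw + 60u^2v - 48uv^2 + 45uw^2 - 36vw^2 - 36v^2w

(-4u - 3w)(-3w - 3v)(5u - 4v)
= (12uw + 12uv + 9w^2 + 9vw)(5u - 4v)    [distributive law]
= 60u^2w - 48uvw + 60u^2v - 48uv^2 + 45uw^2 - 36vw^2 + 45uvw - 36v^2w    [distributive law]
= 60u^2w - 3uvw + 60u^2v - 48uv^2 + 45uw^2 - 36vw^2 - 36v^2w    [combine like terms]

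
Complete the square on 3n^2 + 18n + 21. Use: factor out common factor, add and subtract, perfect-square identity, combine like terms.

3n^2 + 18n + 21
= 3(n^2 + 6n) + 21    [factor out 3 from the n-terms]
= 3(n^2 + 6n + 9 - 9) + 21    [add and subtract 9 inside the bracket]
= 3(n + 3)^2 - 27 + 21    [perfect-square identity]
= 3(n + 3)^2 - 6    [combine constants]

3(n + 3)^2 - 6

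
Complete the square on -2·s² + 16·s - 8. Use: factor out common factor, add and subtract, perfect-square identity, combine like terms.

-2(s - 4)² + 24

-2·s² + 16·s - 8
= -2(s² - 8·s) - 8    [factor out -2 from the s-terms]
= -2(s² - 8·s + 16 - 16) - 8    [add and subtract 16 inside the bracket]
= -2(s - 4)² + 32 - 8    [perfect-square identity]
= -2(s - 4)² + 24    [combine constants]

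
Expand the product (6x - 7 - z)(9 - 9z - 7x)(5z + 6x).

839xz + 618x² - 181xz² - 492x²z - 252x³ - 315z - 378x + 270z² + 45z³

(6x - 7 - z)(9 - 9z - 7x)(5z + 6x)
= (54x - 54xz - 42x² - 63 + 63z + 49x - 9z + 9z² + 7xz)(5z + 6x)    [distributive law]
= (103x - 47xz - 42x² - 63 + 54z + 9z²)(5z + 6x)    [combine like terms]
= 515xz + 618x² - 235xz² - 282x²z - 210x²z - 252x³ - 315z - 378x + 270z² + 324xz + 45z³ + 54xz²    [distributive law]
= 839xz + 618x² - 181xz² - 492x²z - 252x³ - 315z - 378x + 270z² + 45z³    [combine like terms]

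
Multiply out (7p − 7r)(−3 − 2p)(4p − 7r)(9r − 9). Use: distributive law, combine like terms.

−2142p^2r + 756p^2 + 2961pr^2 − 2079pr − 504p^3r + 504p^3 + 1386p^2r^2 − 1323r^3 + 1323r^2 − 882pr^3

(7p − 7r)(−3 − 2p)(4p − 7r)(9r − 9)
= (−21p − 14p^2 + 21r + 14pr)(4p − 7r)(9r − 9)    [distributive law]
= (−84p^2 + 147pr − 56p^3 + 98p^2r + 84pr − 147r^2 + 56p^2r − 98pr^2)(9r − 9)    [distributive law]
= (−84p^2 + 231pr − 56p^3 + 154p^2r − 147r^2 − 98pr^2)(9r − 9)    [combine like terms]
= −756p^2r + 756p^2 + 2079pr^2 − 2079pr − 504p^3r + 504p^3 + 1386p^2r^2 − 1386p^2r − 1323r^3 + 1323r^2 − 882pr^3 + 882pr^2    [distributive law]
= −2142p^2r + 756p^2 + 2961pr^2 − 2079pr − 504p^3r + 504p^3 + 1386p^2r^2 − 1323r^3 + 1323r^2 − 882pr^3    [combine like terms]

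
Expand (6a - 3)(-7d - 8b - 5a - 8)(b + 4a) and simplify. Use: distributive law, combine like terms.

(6a - 3)(-7d - 8b - 5a - 8)(b + 4a)
= (-42ad - 48ab - 30a² - 48a + 21d + 24b + 15a + 24)(b + 4a)    [distributive law]
= (-42ad - 48ab - 30a² - 33a + 21d + 24b + 24)(b + 4a)    [combine like terms]
= -42abd - 168a²d - 48ab² - 192a²b - 30a²b - 120a³ - 33ab - 132a² + 21bd + 84ad + 24b² + 96ab + 24b + 96a    [distributive law]
= -42abd - 168a²d - 48ab² - 222a²b - 120a³ + 63ab - 132a² + 21bd + 84ad + 24b² + 24b + 96a    [combine like terms]

-42abd - 168a²d - 48ab² - 222a²b - 120a³ + 63ab - 132a² + 21bd + 84ad + 24b² + 24b + 96a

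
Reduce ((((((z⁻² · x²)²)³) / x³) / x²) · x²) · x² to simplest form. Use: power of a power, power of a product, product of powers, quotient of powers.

x¹¹z⁻¹²

((((((z⁻² · x²)²)³) / x³) / x²) · x²) · x²
= (((((z⁻² · x²)⁶) / x³) / x²) · x²) · x²    [power of a power]
= ((((((z⁻²)⁶) · ((x²)⁶)) / x³) / x²) · x²) · x²    [power of a product]
= ((((z⁻¹² · ((x²)⁶)) / x³) / x²) · x²) · x²    [power of a power]
= ((((z⁻¹² · x¹²) / x³) / x²) · x²) · x²    [power of a power]
= x¹¹z⁻¹²    [quotient of powers; product of powers]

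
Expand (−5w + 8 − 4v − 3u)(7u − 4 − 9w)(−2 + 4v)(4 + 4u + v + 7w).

−472uw + 358u^2w + 1064uvw − 248uw^2 − 716u^2vw − 240uv^2w + 496uvw^2 + 864w − 2136vw + 368w^2 + 744v^2w − 1330vw^2 − 630w^3 + 1188v^2w^2 + 1260vw^3 − 288u − 376u^2 + 536uv + 1018u^2v + 136uv^2 + 256 − 576v + 96v^2 − 532u^2v^2 − 112uv^3 + 64v^3 + 144v^3w + 168u^3 − 336u^3v

(−5w + 8 − 4v − 3u)(7u − 4 − 9w)(−2 + 4v)(4 + 4u + v + 7w)
= (−35uw + 20w + 45w^2 + 56u − 32 − 72w − 28uv + 16v + 36vw − 21u^2 + 12u + 27uw)(−2 + 4v)(4 + 4u + v + 7w)    [distributive law]
= (−8uw − 52w + 45w^2 + 68u − 32 − 28uv + 16v + 36vw − 21u^2)(−2 + 4v)(4 + 4u + v + 7w)    [combine like terms]
= (16uw − 32uvw + 104w − 208vw − 90w^2 + 180vw^2 − 136u + 272uv + 64 − 128v + 56uv − 112uv^2 − 32v + 64v^2 − 72vw + 144v^2w + 42u^2 − 84u^2v)(4 + 4u + v + 7w)    [distributive law]
= (16uw − 32uvw + 104w − 280vw − 90w^2 + 180vw^2 − 136u + 328uv + 64 − 160v − 112uv^2 + 64v^2 + 144v^2w + 42u^2 − 84u^2v)(4 + 4u + v + 7w)    [combine like terms]
= 64uw + 64u^2w + 16uvw + 112uw^2 − 128uvw − 128u^2vw − 32uv^2w − 224uvw^2 + 416w + 416uw + 104vw + 728w^2 − 1120vw − 1120uvw − 280v^2w − 1960vw^2 − 360w^2 − 360uw^2 − 90vw^2 − 630w^3 + 720vw^2 + 720uvw^2 + 180v^2w^2 + 1260vw^3 − 544u − 544u^2 − 136uv − 952uw + 1312uv + 1312u^2v + 328uv^2 + 2296uvw + 256 + 256u + 64v + 448w − 640v − 640uv − 160v^2 − 1120vw − 448uv^2 − 448u^2v^2 − 112uv^3 − 784uv^2w + 256v^2 + 256uv^2 + 64v^3 + 448v^2w + 576v^2w + 576uv^2w + 144v^3w + 1008v^2w^2 + 168u^2 + 168u^3 + 42u^2v + 294u^2w − 336u^2v − 336u^3v − 84u^2v^2 − 588u^2vw    [distributive law]
= −472uw + 358u^2w + 1064uvw − 248uw^2 − 716u^2vw − 240uv^2w + 496uvw^2 + 864w − 2136vw + 368w^2 + 744v^2w − 1330vw^2 − 630w^3 + 1188v^2w^2 + 1260vw^3 − 288u − 376u^2 + 536uv + 1018u^2v + 136uv^2 + 256 − 576v + 96v^2 − 532u^2v^2 − 112uv^3 + 64v^3 + 144v^3w + 168u^3 − 336u^3v    [combine like terms]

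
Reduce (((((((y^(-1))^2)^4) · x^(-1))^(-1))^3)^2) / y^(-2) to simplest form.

x^6·y^50

(((((((y^(-1))^2)^4) · x^(-1))^(-1))^3)^2) / y^(-2)
= ((((((y^(-1))^2)^4) · x^(-1))^(-1))^6) / y^(-2)    [power of a power]
= (((((y^(-1))^2)^4) · x^(-1))^(-6)) / y^(-2)    [power of a power]
= (((((y^(-1))^2)^4)^(-6)) · ((x^(-1))^(-6))) / y^(-2)    [power of a product]
= ((((y^(-1))^2)^(-24)) · ((x^(-1))^(-6))) / y^(-2)    [power of a power]
= (((y^(-1))^(-48)) · ((x^(-1))^(-6))) / y^(-2)    [power of a power]
= (y^48 · ((x^(-1))^(-6))) / y^(-2)    [power of a power]
= (y^48 · x^6) / y^(-2)    [power of a power]
= x^6·y^50    [quotient of powers]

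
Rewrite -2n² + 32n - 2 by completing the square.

-2(n - 8)² + 126

-2n² + 32n - 2
= -2(n² - 16n) - 2    [factor out -2 from the n-terms]
= -2(n² - 16n + 64 - 64) - 2    [add and subtract 64 inside the bracket]
= -2(n - 8)² + 128 - 2    [perfect-square identity]
= -2(n - 8)² + 126    [combine constants]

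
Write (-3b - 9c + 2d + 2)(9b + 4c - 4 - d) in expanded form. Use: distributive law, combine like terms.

(-3b - 9c + 2d + 2)(9b + 4c - 4 - d)
= -27b^2 - 12bc + 12b + 3bd - 81bc - 36c^2 + 36c + 9cd + 18bd + 8cd - 8d - 2d^2 + 18b + 8c - 8 - 2d    [distributive law]
= -27b^2 - 93bc + 30b + 21bd - 36c^2 + 44c + 17cd - 10d - 2d^2 - 8    [combine like terms]

-27b^2 - 93bc + 30b + 21bd - 36c^2 + 44c + 17cd - 10d - 2d^2 - 8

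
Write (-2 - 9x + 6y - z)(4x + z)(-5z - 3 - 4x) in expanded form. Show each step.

(-2 - 9x + 6y - z)(4x + z)(-5z - 3 - 4x)
= (-8x - 2z - 36x^2 - 9xz + 24xy + 6yz - 4xz - z^2)(-5z - 3 - 4x)    [distributive law]
= (-8x - 2z - 36x^2 - 13xz + 24xy + 6yz - z^2)(-5z - 3 - 4x)    [combine like terms]
= 40xz + 24x + 32x^2 + 10z^2 + 6z + 8xz + 180x^2z + 108x^2 + 144x^3 + 65xz^2 + 39xz + 52x^2z - 120xyz - 72xy - 96x^2y - 30yz^2 - 18yz - 24xyz + 5z^3 + 3z^2 + 4xz^2    [distributive law]
= 87xz + 24x + 140x^2 + 13z^2 + 6z + 232x^2z + 144x^3 + 69xz^2 - 144xyz - 72xy - 96x^2y - 30yz^2 - 18yz + 5z^3    [combine like terms]

87xz + 24x + 140x^2 + 13z^2 + 6z + 232x^2z + 144x^3 + 69xz^2 - 144xyz - 72xy - 96x^2y - 30yz^2 - 18yz + 5z^3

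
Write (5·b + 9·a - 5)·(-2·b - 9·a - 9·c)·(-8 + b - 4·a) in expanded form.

(5·b + 9·a - 5)·(-2·b - 9·a - 9·c)·(-8 + b - 4·a)
= (-10·b² - 45·a·b - 45·b·c - 18·a·b - 81·a² - 81·a·c + 10·b + 45·a + 45·c)·(-8 + b - 4·a)    [distributive law]
= (-10·b² - 63·a·b - 45·b·c - 81·a² - 81·a·c + 10·b + 45·a + 45·c)·(-8 + b - 4·a)    [combine like terms]
= 80·b² - 10·b³ + 40·a·b² + 504·a·b - 63·a·b² + 252·a²·b + 360·b·c - 45·b²·c + 180·a·b·c + 648·a² - 81·a²·b + 324·a³ + 648·a·c - 81·a·b·c + 324·a²·c - 80·b + 10·b² - 40·a·b - 360·a + 45·a·b - 180·a² - 360·c + 45·b·c - 180·a·c    [distributive law]
= 90·b² - 10·b³ - 23·a·b² + 509·a·b + 171·a²·b + 405·b·c - 45·b²·c + 99·a·b·c + 468·a² + 324·a³ + 468·a·c + 324·a²·c - 80·b - 360·a - 360·c    [combine like terms]

90·b² - 10·b³ - 23·a·b² + 509·a·b + 171·a²·b + 405·b·c - 45·b²·c + 99·a·b·c + 468·a² + 324·a³ + 468·a·c + 324·a²·c - 80·b - 360·a - 360·c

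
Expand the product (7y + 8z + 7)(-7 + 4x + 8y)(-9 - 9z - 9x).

(7y + 8z + 7)(-7 + 4x + 8y)(-9 - 9z - 9x)
= (-49y + 28xy + 56y^2 - 56z + 32xz + 64yz - 49 + 28x + 56y)(-9 - 9z - 9x)    [distributive law]
= (7y + 28xy + 56y^2 - 56z + 32xz + 64yz - 49 + 28x)(-9 - 9z - 9x)    [combine like terms]
= -63y - 63yz - 63xy - 252xy - 252xyz - 252x^2y - 504y^2 - 504y^2z - 504xy^2 + 504z + 504z^2 + 504xz - 288xz - 288xz^2 - 288x^2z - 576yz - 576yz^2 - 576xyz + 441 + 441z + 441x - 252x - 252xz - 252x^2    [distributive law]
= -63y - 639yz - 315xy - 828xyz - 252x^2y - 504y^2 - 504y^2z - 504xy^2 + 945z + 504z^2 - 36xz - 288xz^2 - 288x^2z - 576yz^2 + 441 + 189x - 252x^2    [combine like terms]

-63y - 639yz - 315xy - 828xyz - 252x^2y - 504y^2 - 504y^2z - 504xy^2 + 945z + 504z^2 - 36xz - 288xz^2 - 288x^2z - 576yz^2 + 441 + 189x - 252x^2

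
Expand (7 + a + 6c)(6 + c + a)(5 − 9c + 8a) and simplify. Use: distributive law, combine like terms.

(7 + a + 6c)(6 + c + a)(5 − 9c + 8a)
= (42 + 7c + 7a + 6a + ac + a² + 36c + 6c² + 6ac)(5 − 9c + 8a)    [distributive law]
= (42 + 43c + 13a + 7ac + a² + 6c²)(5 − 9c + 8a)    [combine like terms]
= 210 − 378c + 336a + 215c − 387c² + 344ac + 65a − 117ac + 104a² + 35ac − 63ac² + 56a²c + 5a² − 9a²c + 8a³ + 30c² − 54c³ + 48ac²    [distributive law]
= 210 − 163c + 401a − 357c² + 262ac + 109a² − 15ac² + 47a²c + 8a³ − 54c³    [combine like terms]

210 − 163c + 401a − 357c² + 262ac + 109a² − 15ac² + 47a²c + 8a³ − 54c³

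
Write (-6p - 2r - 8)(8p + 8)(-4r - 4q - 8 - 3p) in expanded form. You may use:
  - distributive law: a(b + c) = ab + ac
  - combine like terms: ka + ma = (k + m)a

240p^2r + 192p^2q + 720p^2 + 144p^3 + 624pr + 448pq + 1088p + 64pr^2 + 64pqr + 64r^2 + 64qr + 384r + 256q + 512

(-6p - 2r - 8)(8p + 8)(-4r - 4q - 8 - 3p)
= (-48p^2 - 48p - 16pr - 16r - 64p - 64)(-4r - 4q - 8 - 3p)    [distributive law]
= (-48p^2 - 112p - 16pr - 16r - 64)(-4r - 4q - 8 - 3p)    [combine like terms]
= 192p^2r + 192p^2q + 384p^2 + 144p^3 + 448pr + 448pq + 896p + 336p^2 + 64pr^2 + 64pqr + 128pr + 48p^2r + 64r^2 + 64qr + 128r + 48pr + 256r + 256q + 512 + 192p    [distributive law]
= 240p^2r + 192p^2q + 720p^2 + 144p^3 + 624pr + 448pq + 1088p + 64pr^2 + 64pqr + 64r^2 + 64qr + 384r + 256q + 512    [combine like terms]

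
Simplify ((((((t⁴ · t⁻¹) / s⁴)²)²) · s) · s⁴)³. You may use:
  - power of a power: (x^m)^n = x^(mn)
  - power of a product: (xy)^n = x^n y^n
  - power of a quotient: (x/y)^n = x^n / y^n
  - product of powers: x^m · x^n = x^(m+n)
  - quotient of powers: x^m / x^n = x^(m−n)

s⁻³³t³⁶

((((((t⁴ · t⁻¹) / s⁴)²)²) · s) · s⁴)³
= ((((((t⁴ · t⁻¹) / s⁴)²)²) · s)³) · ((s⁴)³)    [power of a product]
= ((((((t⁴ · t⁻¹) / s⁴)²)²)³) · (s³)) · ((s⁴)³)    [power of a product]
= (((((t⁴ · t⁻¹) / s⁴)²)⁶) · (s³)) · ((s⁴)³)    [power of a power]
= ((((t⁴ · t⁻¹) / s⁴)¹²) · (s³)) · ((s⁴)³)    [power of a power]
= ((((t⁴ · t⁻¹)¹²) / ((s⁴)¹²)) · (s³)) · ((s⁴)³)    [power of a quotient]
= (((((t⁴)¹²) · ((t⁻¹)¹²)) / ((s⁴)¹²)) · (s³)) · ((s⁴)³)    [power of a product]
= (((t⁴⁸ · ((t⁻¹)¹²)) / ((s⁴)¹²)) · (s³)) · ((s⁴)³)    [power of a power]
= (((t⁴⁸ · t⁻¹²) / ((s⁴)¹²)) · (s³)) · ((s⁴)³)    [power of a power]
= ((t³⁶ / ((s⁴)¹²)) · (s³)) · ((s⁴)³)    [product of powers]
= ((t³⁶ / s⁴⁸) · (s³)) · ((s⁴)³)    [power of a power]
= ((t³⁶ / s⁴⁸) · s³) · s¹²    [power of a power]
= s⁻³³t³⁶    [quotient of powers; product of powers]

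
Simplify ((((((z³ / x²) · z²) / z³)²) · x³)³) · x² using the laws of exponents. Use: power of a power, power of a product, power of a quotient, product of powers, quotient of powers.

x⁻¹z¹²

((((((z³ / x²) · z²) / z³)²) · x³)³) · x²
= ((((((z³ / x²) · z²) / z³)²)³) · ((x³)³)) · x²    [power of a product]
= (((((z³ / x²) · z²) / z³)⁶) · ((x³)³)) · x²    [power of a power]
= (((((z³ / x²) · z²)⁶) / ((z³)⁶)) · ((x³)³)) · x²    [power of a quotient]
= (((((z³ / x²)⁶) · ((z²)⁶)) / ((z³)⁶)) · ((x³)³)) · x²    [power of a product]
= ((((((z³)⁶) / ((x²)⁶)) · ((z²)⁶)) / ((z³)⁶)) · ((x³)³)) · x²    [power of a quotient]
= ((((z¹⁸ / ((x²)⁶)) · ((z²)⁶)) / ((z³)⁶)) · ((x³)³)) · x²    [power of a power]
= ((((z¹⁸ / x¹²) · ((z²)⁶)) / ((z³)⁶)) · ((x³)³)) · x²    [power of a power]
= ((((z¹⁸ / x¹²) · z¹²) / ((z³)⁶)) · ((x³)³)) · x²    [power of a power]
= ((((z¹⁸ / x¹²) · z¹²) / z¹⁸) · ((x³)³)) · x²    [power of a power]
= ((((z¹⁸ / x¹²) · z¹²) / z¹⁸) · x⁹) · x²    [power of a power]
= x⁻¹z¹²    [quotient of powers; product of powers]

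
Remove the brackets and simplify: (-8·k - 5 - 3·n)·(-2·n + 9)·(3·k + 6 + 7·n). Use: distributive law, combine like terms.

48·k²·n - 459·k·n + 130·k·n² - 216·k² - 567·k - 417·n - 83·n² - 270 + 42·n³

(-8·k - 5 - 3·n)·(-2·n + 9)·(3·k + 6 + 7·n)
= (16·k·n - 72·k + 10·n - 45 + 6·n² - 27·n)·(3·k + 6 + 7·n)    [distributive law]
= (16·k·n - 72·k - 17·n - 45 + 6·n²)·(3·k + 6 + 7·n)    [combine like terms]
= 48·k²·n + 96·k·n + 112·k·n² - 216·k² - 432·k - 504·k·n - 51·k·n - 102·n - 119·n² - 135·k - 270 - 315·n + 18·k·n² + 36·n² + 42·n³    [distributive law]
= 48·k²·n - 459·k·n + 130·k·n² - 216·k² - 567·k - 417·n - 83·n² - 270 + 42·n³    [combine like terms]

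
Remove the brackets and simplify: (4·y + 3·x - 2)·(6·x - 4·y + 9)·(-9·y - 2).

-108·x·y² - 159·x·y + 144·y³ - 364·y² + 74·y - 162·x²·y - 36·x² - 30·x + 36

(4·y + 3·x - 2)·(6·x - 4·y + 9)·(-9·y - 2)
= (24·x·y - 16·y² + 36·y + 18·x² - 12·x·y + 27·x - 12·x + 8·y - 18)·(-9·y - 2)    [distributive law]
= (12·x·y - 16·y² + 44·y + 18·x² + 15·x - 18)·(-9·y - 2)    [combine like terms]
= -108·x·y² - 24·x·y + 144·y³ + 32·y² - 396·y² - 88·y - 162·x²·y - 36·x² - 135·x·y - 30·x + 162·y + 36    [distributive law]
= -108·x·y² - 159·x·y + 144·y³ - 364·y² + 74·y - 162·x²·y - 36·x² - 30·x + 36    [combine like terms]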